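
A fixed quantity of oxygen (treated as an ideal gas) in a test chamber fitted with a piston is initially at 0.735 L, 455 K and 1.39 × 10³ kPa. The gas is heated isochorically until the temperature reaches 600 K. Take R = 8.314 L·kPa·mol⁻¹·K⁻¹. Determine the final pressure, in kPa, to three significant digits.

P₂ ≈ 1.83e+03 kPa

V constant ⇒ P ∝ T: V₂ = V₁; P₂ = P₁·(T₂/T₁) = 1833 kPa.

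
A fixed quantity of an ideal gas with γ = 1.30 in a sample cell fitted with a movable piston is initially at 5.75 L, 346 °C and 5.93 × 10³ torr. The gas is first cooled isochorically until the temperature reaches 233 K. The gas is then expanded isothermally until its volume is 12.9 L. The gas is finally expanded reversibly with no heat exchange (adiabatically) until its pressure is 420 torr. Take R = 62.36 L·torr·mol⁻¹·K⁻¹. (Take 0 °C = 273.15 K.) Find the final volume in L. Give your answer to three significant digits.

V₄ ≈ 25.0 L

Convert: T₁ = 619.1 K.
V constant ⇒ P ∝ T: V₂ = V₁; P₂ = P₁·(T₂/T₁) = 2232 torr.
T constant ⇒ Boyle's law P V = const: T₃ = T₂; P₃ = P₂·(V₂/V₃) = 994.7 torr.
Reversible adiabatic, γ = 1.30: T₄ = T₃·(P₄/P₃)^((γ−1)/γ) = 191.0 K; V₄ = V₃·(P₃/P₄)^(1/γ) = 25.04 L.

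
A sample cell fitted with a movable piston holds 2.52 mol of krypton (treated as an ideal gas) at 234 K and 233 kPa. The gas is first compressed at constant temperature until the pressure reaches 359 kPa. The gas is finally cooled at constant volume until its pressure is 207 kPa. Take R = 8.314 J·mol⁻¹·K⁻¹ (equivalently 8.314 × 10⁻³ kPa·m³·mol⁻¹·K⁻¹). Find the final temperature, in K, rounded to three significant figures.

T₃ ≈ 135 K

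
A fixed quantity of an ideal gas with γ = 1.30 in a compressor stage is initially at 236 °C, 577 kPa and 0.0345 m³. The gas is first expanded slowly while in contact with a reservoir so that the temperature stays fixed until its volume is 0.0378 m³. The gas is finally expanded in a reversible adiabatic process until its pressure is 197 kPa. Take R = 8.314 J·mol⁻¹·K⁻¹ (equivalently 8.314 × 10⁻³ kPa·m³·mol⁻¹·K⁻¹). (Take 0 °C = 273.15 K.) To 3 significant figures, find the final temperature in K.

T₃ ≈ 406 K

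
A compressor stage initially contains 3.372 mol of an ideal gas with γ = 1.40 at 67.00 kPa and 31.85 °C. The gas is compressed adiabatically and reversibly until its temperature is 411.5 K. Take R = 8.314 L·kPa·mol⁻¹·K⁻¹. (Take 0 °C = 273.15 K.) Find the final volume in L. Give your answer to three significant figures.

Convert: T₁ = 305.0 K.
From PV = nRT: V₁ = nRT₁/P₁ = 127.6 L.
Adiabatic (γ = 1.40), T V^(γ−1) and P V^γ constant: P₂ = P₁·(T₂/T₁)^(γ/(γ−1)) = 191.1 kPa; V₂ = V₁·(T₁/T₂)^(1/(γ−1)) = 60.36 L.

V₂ ≈ 60.4 L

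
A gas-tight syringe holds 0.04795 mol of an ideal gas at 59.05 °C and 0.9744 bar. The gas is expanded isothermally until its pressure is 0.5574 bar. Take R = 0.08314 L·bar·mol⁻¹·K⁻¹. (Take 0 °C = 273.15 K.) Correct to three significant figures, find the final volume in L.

Convert: T₁ = 332.2 K.
From PV = nRT: V₁ = nRT₁/P₁ = 1.359 L.
T constant ⇒ Boyle's law P V = const: T₂ = T₁; V₂ = V₁·(P₁/P₂) = 2.376 L.

V₂ ≈ 2.38 L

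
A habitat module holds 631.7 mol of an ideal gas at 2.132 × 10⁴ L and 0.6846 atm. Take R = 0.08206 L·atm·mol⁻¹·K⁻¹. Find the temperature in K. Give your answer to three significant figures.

T ≈ 282 K

PV = nRT ⇒ T = PV/(nR) = (0.6846 × 2.132e+04) / (631.7 × 0.08206)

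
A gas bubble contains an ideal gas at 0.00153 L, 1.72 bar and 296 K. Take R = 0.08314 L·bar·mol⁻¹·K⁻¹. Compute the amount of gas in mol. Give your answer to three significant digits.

PV = nRT ⇒ n = PV/(RT) = (1.72 × 0.00153) / (0.08314 × 296)

n ≈ 0.000107 mol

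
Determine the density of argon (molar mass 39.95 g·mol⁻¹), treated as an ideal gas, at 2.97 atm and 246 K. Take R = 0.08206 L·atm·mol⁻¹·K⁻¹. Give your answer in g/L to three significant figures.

ρ ≈ 5.88 g/L

ρ = PM/(RT) = (2.97 × 39.95) / (0.08206 × 246.0)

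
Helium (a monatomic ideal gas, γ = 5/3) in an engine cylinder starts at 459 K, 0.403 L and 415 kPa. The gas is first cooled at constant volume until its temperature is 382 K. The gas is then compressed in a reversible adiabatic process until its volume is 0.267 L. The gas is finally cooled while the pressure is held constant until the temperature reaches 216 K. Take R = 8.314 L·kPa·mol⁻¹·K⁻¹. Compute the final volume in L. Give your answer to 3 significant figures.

V₄ ≈ 0.115 L

Isochoric, so P/T is constant: V₂ = V₁; P₂ = P₁·(T₂/T₁) = 345.4 kPa.
Reversible adiabatic, γ = 5/3: T₃ = T₂·(V₂/V₃)^(γ−1) = 502.6 K; P₃ = P₂·(V₂/V₃)^γ = 685.9 kPa.
Isobaric, so V/T is constant: P₄ = P₃; V₄ = V₃·(T₄/T₃) = 0.1147 L.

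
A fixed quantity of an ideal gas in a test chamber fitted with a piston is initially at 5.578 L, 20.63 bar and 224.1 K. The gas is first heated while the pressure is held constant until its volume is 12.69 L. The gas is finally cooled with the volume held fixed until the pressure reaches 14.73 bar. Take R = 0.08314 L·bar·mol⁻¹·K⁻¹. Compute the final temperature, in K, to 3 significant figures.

P constant ⇒ V ∝ T: P₂ = P₁; T₂ = T₁·(V₂/V₁) = 509.8 K.
Isochoric, so P/T is constant: V₃ = V₂; T₃ = T₂·(P₃/P₂) = 364.0 K.

T₃ ≈ 364 K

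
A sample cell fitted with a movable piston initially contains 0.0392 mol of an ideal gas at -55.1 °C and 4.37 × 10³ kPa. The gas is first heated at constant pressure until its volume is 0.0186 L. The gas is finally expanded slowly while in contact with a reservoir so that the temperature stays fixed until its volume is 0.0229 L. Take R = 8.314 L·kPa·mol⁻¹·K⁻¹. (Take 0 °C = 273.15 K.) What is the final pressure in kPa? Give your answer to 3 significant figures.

Convert: T₁ = 218.0 K.
From PV = nRT: V₁ = nRT₁/P₁ = 0.01626 L.
Isobaric, so V/T is constant: P₂ = P₁; T₂ = T₁·(V₂/V₁) = 249.4 K.
T constant ⇒ Boyle's law P V = const: T₃ = T₂; P₃ = P₂·(V₂/V₃) = 3549 kPa.

P₃ ≈ 3.55e+03 kPa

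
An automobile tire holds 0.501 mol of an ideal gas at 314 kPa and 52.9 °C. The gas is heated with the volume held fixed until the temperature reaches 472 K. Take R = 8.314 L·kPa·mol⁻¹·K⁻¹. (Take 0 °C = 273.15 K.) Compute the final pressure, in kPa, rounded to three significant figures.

Convert: T₁ = 326.0 K.
From PV = nRT: V₁ = nRT₁/P₁ = 4.325 L.
Isochoric, so P/T is constant: V₂ = V₁; P₂ = P₁·(T₂/T₁) = 454.6 kPa.

P₂ ≈ 455 kPa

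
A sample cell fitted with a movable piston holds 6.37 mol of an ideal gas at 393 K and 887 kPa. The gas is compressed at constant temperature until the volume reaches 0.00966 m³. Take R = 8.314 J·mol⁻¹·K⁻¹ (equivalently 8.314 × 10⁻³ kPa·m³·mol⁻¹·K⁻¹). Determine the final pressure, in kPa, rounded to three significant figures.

P₂ ≈ 2.15e+03 kPa

From PV = nRT: V₁ = nRT₁/P₁ = 0.02346 m³.
Isothermal, so P V is constant: T₂ = T₁; P₂ = P₁·(V₁/V₂) = 2155 kPa.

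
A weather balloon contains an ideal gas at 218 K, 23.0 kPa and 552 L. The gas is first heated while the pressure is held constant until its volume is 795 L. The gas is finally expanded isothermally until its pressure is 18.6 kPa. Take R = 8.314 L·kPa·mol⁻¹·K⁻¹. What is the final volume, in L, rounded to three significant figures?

P constant ⇒ V ∝ T: P₂ = P₁; T₂ = T₁·(V₂/V₁) = 314.0 K.
T constant ⇒ Boyle's law P V = const: T₃ = T₂; V₃ = V₂·(P₂/P₃) = 983.1 L.

V₃ ≈ 983 L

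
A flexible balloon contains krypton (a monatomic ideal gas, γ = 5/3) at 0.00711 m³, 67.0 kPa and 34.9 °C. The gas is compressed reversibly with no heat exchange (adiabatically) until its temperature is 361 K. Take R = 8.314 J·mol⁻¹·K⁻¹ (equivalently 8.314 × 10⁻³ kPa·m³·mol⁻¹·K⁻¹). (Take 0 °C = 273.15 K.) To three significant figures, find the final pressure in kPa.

P₂ ≈ 99.6 kPa

Convert: T₁ = 308.0 K.
Reversible adiabatic, γ = 5/3: P₂ = P₁·(T₂/T₁)^(γ/(γ−1)) = 99.61 kPa; V₂ = V₁·(T₁/T₂)^(1/(γ−1)) = 0.005605 m³.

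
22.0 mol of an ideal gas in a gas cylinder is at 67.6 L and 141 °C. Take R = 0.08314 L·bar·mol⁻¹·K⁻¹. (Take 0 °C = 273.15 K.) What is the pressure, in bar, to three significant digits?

Convert: T = 414.15 K.
PV = nRT ⇒ P = nRT/V = (22.0 × 0.08314 × 414.15) / 67.6

P ≈ 11.2 bar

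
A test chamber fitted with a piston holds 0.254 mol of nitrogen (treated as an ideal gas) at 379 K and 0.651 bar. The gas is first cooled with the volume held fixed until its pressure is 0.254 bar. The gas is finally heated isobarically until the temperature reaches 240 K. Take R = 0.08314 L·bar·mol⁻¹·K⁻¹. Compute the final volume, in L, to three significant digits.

V₃ ≈ 20.0 L

From PV = nRT: V₁ = nRT₁/P₁ = 12.29 L.
Isochoric, so P/T is constant: V₂ = V₁; T₂ = T₁·(P₂/P₁) = 147.9 K.
P constant ⇒ V ∝ T: P₃ = P₂; V₃ = V₂·(T₃/T₂) = 19.95 L.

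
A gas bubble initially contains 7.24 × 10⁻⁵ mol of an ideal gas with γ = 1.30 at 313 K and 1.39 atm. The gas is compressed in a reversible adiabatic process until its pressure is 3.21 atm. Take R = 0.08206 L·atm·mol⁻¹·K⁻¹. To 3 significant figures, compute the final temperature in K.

T₂ ≈ 380 K

From PV = nRT: V₁ = nRT₁/P₁ = 0.001338 L.
Adiabatic (γ = 1.30), T V^(γ−1) and P V^γ constant: T₂ = T₁·(P₂/P₁)^((γ−1)/γ) = 379.7 K; V₂ = V₁·(P₁/P₂)^(1/γ) = 0.0007027 L.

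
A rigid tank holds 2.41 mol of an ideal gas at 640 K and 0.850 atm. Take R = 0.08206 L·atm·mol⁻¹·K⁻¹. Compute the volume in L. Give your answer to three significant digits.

V ≈ 149 L

PV = nRT ⇒ V = nRT/P = (2.41 × 0.08206 × 640) / 0.850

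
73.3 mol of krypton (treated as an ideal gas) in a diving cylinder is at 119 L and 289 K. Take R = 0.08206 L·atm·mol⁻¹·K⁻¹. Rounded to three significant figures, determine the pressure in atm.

P ≈ 14.6 atm

PV = nRT ⇒ P = nRT/V = (73.3 × 0.08206 × 289) / 119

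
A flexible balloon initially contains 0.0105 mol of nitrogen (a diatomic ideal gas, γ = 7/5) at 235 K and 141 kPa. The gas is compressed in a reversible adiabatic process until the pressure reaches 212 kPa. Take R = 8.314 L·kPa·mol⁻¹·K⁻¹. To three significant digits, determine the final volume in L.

V₂ ≈ 0.109 L

From PV = nRT: V₁ = nRT₁/P₁ = 0.1455 L.
Adiabatic (γ = 7/5), T V^(γ−1) and P V^γ constant: T₂ = T₁·(P₂/P₁)^((γ−1)/γ) = 264.0 K; V₂ = V₁·(P₁/P₂)^(1/γ) = 0.1087 L.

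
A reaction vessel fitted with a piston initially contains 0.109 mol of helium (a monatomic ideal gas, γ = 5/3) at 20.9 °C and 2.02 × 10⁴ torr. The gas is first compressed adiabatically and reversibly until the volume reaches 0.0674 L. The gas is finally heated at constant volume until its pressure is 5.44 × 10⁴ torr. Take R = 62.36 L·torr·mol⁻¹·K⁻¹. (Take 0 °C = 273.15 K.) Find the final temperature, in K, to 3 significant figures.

T₃ ≈ 539 K

Convert: T₁ = 294.0 K.
From PV = nRT: V₁ = nRT₁/P₁ = 0.09895 L.
Reversible adiabatic, γ = 5/3: T₂ = T₁·(V₁/V₂)^(γ−1) = 379.8 K; P₂ = P₁·(V₁/V₂)^γ = 3.831e+04 torr.
Isochoric, so P/T is constant: V₃ = V₂; T₃ = T₂·(P₃/P₂) = 539.4 K.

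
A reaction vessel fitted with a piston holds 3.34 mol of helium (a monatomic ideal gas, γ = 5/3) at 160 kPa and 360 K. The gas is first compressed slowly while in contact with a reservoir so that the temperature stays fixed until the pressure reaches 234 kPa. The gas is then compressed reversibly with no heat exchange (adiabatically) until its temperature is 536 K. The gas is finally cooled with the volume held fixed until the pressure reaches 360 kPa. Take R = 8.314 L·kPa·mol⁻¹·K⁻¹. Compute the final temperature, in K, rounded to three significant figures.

T₄ ≈ 305 K

From PV = nRT: V₁ = nRT₁/P₁ = 62.48 L.
T constant ⇒ Boyle's law P V = const: T₂ = T₁; V₂ = V₁·(P₁/P₂) = 42.72 L.
Adiabatic (γ = 5/3), T V^(γ−1) and P V^γ constant: P₃ = P₂·(T₃/T₂)^(γ/(γ−1)) = 633.0 kPa; V₃ = V₂·(T₂/T₃)^(1/(γ−1)) = 23.52 L.
Isochoric, so P/T is constant: V₄ = V₃; T₄ = T₃·(P₄/P₃) = 304.9 K.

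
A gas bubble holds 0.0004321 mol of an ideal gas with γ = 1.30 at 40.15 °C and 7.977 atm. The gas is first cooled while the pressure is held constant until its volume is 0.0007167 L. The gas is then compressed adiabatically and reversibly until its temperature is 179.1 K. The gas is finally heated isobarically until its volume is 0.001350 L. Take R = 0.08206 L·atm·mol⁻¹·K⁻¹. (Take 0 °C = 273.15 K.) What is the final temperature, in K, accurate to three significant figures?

T₄ ≈ 479 K

Convert: T₁ = 313.3 K.
From PV = nRT: V₁ = nRT₁/P₁ = 0.001393 L.
Isobaric, so V/T is constant: P₂ = P₁; T₂ = T₁·(V₂/V₁) = 161.2 K.
Reversible adiabatic, γ = 1.30: P₃ = P₂·(T₃/T₂)^(γ/(γ−1)) = 12.58 atm; V₃ = V₂·(T₂/T₃)^(1/(γ−1)) = 0.0005049 L.
P constant ⇒ V ∝ T: P₄ = P₃; T₄ = T₃·(V₄/V₃) = 478.9 K.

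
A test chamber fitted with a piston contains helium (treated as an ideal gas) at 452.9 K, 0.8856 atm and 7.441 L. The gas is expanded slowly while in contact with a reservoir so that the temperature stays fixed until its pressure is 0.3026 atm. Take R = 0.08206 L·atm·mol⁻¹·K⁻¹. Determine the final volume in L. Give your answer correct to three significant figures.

Isothermal, so P V is constant: T₂ = T₁; V₂ = V₁·(P₁/P₂) = 21.78 L.

V₂ ≈ 21.8 L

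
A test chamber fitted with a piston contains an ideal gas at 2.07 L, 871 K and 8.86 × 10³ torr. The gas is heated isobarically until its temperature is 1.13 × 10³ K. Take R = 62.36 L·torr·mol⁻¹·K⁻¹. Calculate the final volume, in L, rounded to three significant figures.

V₂ ≈ 2.69 L

P constant ⇒ V ∝ T: P₂ = P₁; V₂ = V₁·(T₂/T₁) = 2.686 L.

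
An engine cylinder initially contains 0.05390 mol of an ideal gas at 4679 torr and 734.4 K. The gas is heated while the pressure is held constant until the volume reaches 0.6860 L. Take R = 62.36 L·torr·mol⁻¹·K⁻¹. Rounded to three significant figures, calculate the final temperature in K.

From PV = nRT: V₁ = nRT₁/P₁ = 0.5276 L.
Isobaric, so V/T is constant: P₂ = P₁; T₂ = T₁·(V₂/V₁) = 955.0 K.

T₂ ≈ 955 K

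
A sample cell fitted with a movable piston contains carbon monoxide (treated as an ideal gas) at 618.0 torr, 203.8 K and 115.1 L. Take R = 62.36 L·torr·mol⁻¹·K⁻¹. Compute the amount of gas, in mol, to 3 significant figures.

PV = nRT ⇒ n = PV/(RT) = (618.0 × 115.1) / (62.36 × 203.8)

n ≈ 5.60 mol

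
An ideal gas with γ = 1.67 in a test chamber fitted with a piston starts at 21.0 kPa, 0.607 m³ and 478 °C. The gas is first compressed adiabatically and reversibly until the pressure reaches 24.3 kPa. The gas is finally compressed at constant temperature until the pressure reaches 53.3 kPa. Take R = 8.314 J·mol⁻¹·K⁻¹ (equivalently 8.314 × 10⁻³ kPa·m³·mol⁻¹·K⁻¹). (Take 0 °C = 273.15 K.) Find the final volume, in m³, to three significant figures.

V₃ ≈ 0.254 m³

Convert: T₁ = 751.1 K.
Adiabatic (γ = 1.67), T V^(γ−1) and P V^γ constant: T₂ = T₁·(P₂/P₁)^((γ−1)/γ) = 796.4 K; V₂ = V₁·(P₁/P₂)^(1/γ) = 0.5562 m³.
T constant ⇒ Boyle's law P V = const: T₃ = T₂; V₃ = V₂·(P₂/P₃) = 0.2536 m³.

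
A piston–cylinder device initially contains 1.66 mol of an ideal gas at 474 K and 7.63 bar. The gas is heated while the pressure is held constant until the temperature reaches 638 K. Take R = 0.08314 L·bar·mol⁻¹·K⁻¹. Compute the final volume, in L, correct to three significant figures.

V₂ ≈ 11.5 L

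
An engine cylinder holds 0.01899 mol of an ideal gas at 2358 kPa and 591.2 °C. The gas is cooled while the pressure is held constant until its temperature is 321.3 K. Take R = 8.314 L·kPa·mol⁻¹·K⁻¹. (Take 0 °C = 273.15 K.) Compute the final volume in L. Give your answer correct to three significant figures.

V₂ ≈ 0.0215 L

Convert: T₁ = 864.4 K.
From PV = nRT: V₁ = nRT₁/P₁ = 0.05787 L.
Isobaric, so V/T is constant: P₂ = P₁; V₂ = V₁·(T₂/T₁) = 0.02151 L.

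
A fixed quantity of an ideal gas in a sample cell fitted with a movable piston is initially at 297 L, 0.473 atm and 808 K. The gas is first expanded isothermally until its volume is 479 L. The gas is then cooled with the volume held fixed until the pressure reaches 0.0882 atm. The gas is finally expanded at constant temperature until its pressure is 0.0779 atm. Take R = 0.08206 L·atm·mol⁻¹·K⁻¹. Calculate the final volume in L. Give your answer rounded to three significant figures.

T constant ⇒ Boyle's law P V = const: T₂ = T₁; P₂ = P₁·(V₁/V₂) = 0.2933 atm.
V constant ⇒ P ∝ T: V₃ = V₂; T₃ = T₂·(P₃/P₂) = 243.0 K.
Isothermal, so P V is constant: T₄ = T₃; V₄ = V₃·(P₃/P₄) = 542.3 L.

V₄ ≈ 542 L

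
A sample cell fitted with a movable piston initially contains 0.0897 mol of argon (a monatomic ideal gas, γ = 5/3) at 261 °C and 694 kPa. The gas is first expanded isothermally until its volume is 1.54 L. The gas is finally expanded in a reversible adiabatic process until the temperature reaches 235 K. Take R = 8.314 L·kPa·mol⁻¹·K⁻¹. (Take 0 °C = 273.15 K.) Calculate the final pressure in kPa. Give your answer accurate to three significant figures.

Convert: T₁ = 534.1 K.
From PV = nRT: V₁ = nRT₁/P₁ = 0.5740 L.
Isothermal, so P V is constant: T₂ = T₁; P₂ = P₁·(V₁/V₂) = 258.7 kPa.
Adiabatic (γ = 5/3), T V^(γ−1) and P V^γ constant: P₃ = P₂·(T₃/T₂)^(γ/(γ−1)) = 33.21 kPa; V₃ = V₂·(T₂/T₃)^(1/(γ−1)) = 5.277 L.

P₃ ≈ 33.2 kPa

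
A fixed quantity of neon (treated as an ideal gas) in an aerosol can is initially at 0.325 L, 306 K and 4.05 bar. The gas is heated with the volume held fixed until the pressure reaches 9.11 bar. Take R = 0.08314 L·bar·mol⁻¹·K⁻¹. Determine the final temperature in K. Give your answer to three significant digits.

T₂ ≈ 688 K

Isochoric, so P/T is constant: V₂ = V₁; T₂ = T₁·(P₂/P₁) = 688.3 K.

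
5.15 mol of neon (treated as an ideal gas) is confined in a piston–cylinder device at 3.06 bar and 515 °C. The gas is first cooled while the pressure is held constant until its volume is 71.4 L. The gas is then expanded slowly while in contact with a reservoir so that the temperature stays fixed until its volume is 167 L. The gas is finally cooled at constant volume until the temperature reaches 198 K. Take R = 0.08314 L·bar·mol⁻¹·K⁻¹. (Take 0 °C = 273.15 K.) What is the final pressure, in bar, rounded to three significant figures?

Convert: T₁ = 788.1 K.
From PV = nRT: V₁ = nRT₁/P₁ = 110.3 L.
Isobaric, so V/T is constant: P₂ = P₁; T₂ = T₁·(V₂/V₁) = 510.3 K.
T constant ⇒ Boyle's law P V = const: T₃ = T₂; P₃ = P₂·(V₂/V₃) = 1.308 bar.
Isochoric, so P/T is constant: V₄ = V₃; P₄ = P₃·(T₄/T₃) = 0.5077 bar.

P₄ ≈ 0.508 bar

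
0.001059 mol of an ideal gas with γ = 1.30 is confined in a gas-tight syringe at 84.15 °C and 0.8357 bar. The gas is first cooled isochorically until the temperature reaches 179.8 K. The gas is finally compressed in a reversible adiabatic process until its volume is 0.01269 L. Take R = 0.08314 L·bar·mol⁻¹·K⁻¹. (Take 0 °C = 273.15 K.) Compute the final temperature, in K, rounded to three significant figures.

T₃ ≈ 249 K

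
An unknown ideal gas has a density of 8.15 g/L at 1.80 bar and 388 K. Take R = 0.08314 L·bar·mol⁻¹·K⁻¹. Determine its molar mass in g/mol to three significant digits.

M ≈ 146 g/mol

ρ = PM/(RT) ⇒ M = ρRT/P = (8.15 × 0.08314 × 388.0) / 1.80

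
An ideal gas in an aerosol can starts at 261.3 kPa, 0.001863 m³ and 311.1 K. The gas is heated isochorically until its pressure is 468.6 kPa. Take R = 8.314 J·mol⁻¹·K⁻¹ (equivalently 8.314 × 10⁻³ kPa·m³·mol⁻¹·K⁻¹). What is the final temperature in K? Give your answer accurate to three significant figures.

V constant ⇒ P ∝ T: V₂ = V₁; T₂ = T₁·(P₂/P₁) = 557.9 K.

T₂ ≈ 558 K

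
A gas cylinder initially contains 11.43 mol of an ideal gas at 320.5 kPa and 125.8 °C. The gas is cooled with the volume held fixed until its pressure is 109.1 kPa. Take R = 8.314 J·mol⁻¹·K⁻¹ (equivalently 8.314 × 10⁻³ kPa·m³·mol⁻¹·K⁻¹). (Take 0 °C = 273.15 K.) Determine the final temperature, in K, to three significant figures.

T₂ ≈ 136 K

Convert: T₁ = 398.9 K.
From PV = nRT: V₁ = nRT₁/P₁ = 0.1183 m³.
Isochoric, so P/T is constant: V₂ = V₁; T₂ = T₁·(P₂/P₁) = 135.8 K.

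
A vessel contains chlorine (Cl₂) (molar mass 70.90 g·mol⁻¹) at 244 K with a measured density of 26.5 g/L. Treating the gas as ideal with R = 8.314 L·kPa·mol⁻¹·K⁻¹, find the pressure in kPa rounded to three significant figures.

ρ = PM/(RT) ⇒ P = ρRT/M = (26.5 × 8.314 × 244.0) / 70.90

P ≈ 758 kPa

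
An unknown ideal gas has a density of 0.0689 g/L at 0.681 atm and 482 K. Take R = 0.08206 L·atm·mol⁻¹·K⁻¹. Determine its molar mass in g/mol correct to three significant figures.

ρ = PM/(RT) ⇒ M = ρRT/P = (0.0689 × 0.08206 × 482.0) / 0.681

M ≈ 4.00 g/mol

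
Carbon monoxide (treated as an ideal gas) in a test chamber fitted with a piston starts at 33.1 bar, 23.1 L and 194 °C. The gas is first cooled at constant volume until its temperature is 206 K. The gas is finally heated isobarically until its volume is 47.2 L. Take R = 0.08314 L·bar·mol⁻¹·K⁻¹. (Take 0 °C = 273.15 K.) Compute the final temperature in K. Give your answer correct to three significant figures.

T₃ ≈ 421 K

Convert: T₁ = 467.1 K.
V constant ⇒ P ∝ T: V₂ = V₁; P₂ = P₁·(T₂/T₁) = 14.60 bar.
P constant ⇒ V ∝ T: P₃ = P₂; T₃ = T₂·(V₃/V₂) = 420.9 K.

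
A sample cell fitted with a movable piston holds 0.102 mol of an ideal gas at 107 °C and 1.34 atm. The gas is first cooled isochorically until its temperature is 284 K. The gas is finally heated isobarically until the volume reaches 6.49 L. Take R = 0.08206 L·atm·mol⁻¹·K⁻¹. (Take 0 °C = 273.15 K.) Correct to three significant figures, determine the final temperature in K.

Convert: T₁ = 380.1 K.
From PV = nRT: V₁ = nRT₁/P₁ = 2.375 L.
Isochoric, so P/T is constant: V₂ = V₁; P₂ = P₁·(T₂/T₁) = 1.001 atm.
P constant ⇒ V ∝ T: P₃ = P₂; T₃ = T₂·(V₃/V₂) = 776.2 K.

T₃ ≈ 776 K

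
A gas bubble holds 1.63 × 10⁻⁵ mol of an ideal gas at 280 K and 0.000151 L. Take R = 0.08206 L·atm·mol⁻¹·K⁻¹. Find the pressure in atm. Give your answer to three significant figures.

P ≈ 2.48 atm

PV = nRT ⇒ P = nRT/V = (1.63e-05 × 0.08206 × 280) / 0.000151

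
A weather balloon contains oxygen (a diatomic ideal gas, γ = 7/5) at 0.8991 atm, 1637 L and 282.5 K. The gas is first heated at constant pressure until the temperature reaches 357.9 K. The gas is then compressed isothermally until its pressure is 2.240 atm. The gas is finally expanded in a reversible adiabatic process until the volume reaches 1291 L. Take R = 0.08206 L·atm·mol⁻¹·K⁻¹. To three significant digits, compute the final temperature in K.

P constant ⇒ V ∝ T: P₂ = P₁; V₂ = V₁·(T₂/T₁) = 2074 L.
T constant ⇒ Boyle's law P V = const: T₃ = T₂; V₃ = V₂·(P₂/P₃) = 832.4 L.
Reversible adiabatic, γ = 7/5: T₄ = T₃·(V₃/V₄)^(γ−1) = 300.3 K; P₄ = P₃·(V₃/V₄)^γ = 1.212 atm.

T₄ ≈ 300 K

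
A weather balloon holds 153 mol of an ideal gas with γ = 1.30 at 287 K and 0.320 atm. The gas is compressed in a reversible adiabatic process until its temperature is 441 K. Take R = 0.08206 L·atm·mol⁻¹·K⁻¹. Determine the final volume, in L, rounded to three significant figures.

From PV = nRT: V₁ = nRT₁/P₁ = 1.126e+04 L.
Reversible adiabatic, γ = 1.30: P₂ = P₁·(T₂/T₁)^(γ/(γ−1)) = 2.059 atm; V₂ = V₁·(T₁/T₂)^(1/(γ−1)) = 2690 L.

V₂ ≈ 2.69e+03 L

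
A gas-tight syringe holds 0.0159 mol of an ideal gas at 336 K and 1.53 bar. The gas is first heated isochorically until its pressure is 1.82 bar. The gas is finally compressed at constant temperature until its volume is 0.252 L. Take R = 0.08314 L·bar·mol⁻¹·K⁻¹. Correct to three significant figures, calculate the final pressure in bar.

P₃ ≈ 2.10 bar

From PV = nRT: V₁ = nRT₁/P₁ = 0.2903 L.
V constant ⇒ P ∝ T: V₂ = V₁; T₂ = T₁·(P₂/P₁) = 399.7 K.
T constant ⇒ Boyle's law P V = const: T₃ = T₂; P₃ = P₂·(V₂/V₃) = 2.097 bar.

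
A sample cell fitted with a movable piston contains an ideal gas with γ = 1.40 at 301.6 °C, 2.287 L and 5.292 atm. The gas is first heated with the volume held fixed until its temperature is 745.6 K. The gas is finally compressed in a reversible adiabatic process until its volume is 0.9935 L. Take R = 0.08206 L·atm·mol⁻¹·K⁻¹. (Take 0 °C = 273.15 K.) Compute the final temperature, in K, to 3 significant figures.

T₃ ≈ 1.04e+03 K

Convert: T₁ = 574.8 K.
Isochoric, so P/T is constant: V₂ = V₁; P₂ = P₁·(T₂/T₁) = 6.865 atm.
Adiabatic (γ = 1.40), T V^(γ−1) and P V^γ constant: T₃ = T₂·(V₂/V₃)^(γ−1) = 1041 K; P₃ = P₂·(V₂/V₃)^γ = 22.06 atm.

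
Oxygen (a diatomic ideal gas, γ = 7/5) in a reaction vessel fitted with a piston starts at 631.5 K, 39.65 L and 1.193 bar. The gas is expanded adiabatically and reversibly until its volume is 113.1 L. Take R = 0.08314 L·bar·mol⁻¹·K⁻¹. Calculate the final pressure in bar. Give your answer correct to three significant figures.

Reversible adiabatic, γ = 7/5: T₂ = T₁·(V₁/V₂)^(γ−1) = 415.2 K; P₂ = P₁·(V₁/V₂)^γ = 0.2750 bar.

P₂ ≈ 0.275 bar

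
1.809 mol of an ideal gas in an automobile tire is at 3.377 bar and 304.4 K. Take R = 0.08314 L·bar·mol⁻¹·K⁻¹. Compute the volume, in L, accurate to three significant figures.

PV = nRT ⇒ V = nRT/P = (1.809 × 0.08314 × 304.4) / 3.377

V ≈ 13.6 L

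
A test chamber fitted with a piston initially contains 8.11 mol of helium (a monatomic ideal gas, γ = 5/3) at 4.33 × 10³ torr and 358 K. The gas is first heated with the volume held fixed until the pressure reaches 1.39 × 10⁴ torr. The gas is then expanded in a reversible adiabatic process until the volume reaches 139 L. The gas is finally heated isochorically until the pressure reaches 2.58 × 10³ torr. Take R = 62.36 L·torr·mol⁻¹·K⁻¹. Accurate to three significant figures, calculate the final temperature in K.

From PV = nRT: V₁ = nRT₁/P₁ = 41.81 L.
Isochoric, so P/T is constant: V₂ = V₁; T₂ = T₁·(P₂/P₁) = 1149 K.
Reversible adiabatic, γ = 5/3: T₃ = T₂·(V₂/V₃)^(γ−1) = 516.0 K; P₃ = P₂·(V₂/V₃)^γ = 1877 torr.
Isochoric, so P/T is constant: V₄ = V₃; T₄ = T₃·(P₄/P₃) = 709.1 K.

T₄ ≈ 709 K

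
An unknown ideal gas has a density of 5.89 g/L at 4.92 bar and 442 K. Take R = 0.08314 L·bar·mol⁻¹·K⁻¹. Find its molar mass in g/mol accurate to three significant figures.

ρ = PM/(RT) ⇒ M = ρRT/P = (5.89 × 0.08314 × 442.0) / 4.92

M ≈ 44.0 g/mol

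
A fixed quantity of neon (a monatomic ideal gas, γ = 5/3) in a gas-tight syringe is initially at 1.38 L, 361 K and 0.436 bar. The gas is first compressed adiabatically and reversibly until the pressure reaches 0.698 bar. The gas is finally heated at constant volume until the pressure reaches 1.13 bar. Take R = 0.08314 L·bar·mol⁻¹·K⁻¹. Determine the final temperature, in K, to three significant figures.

T₃ ≈ 705 K

Adiabatic (γ = 5/3), T V^(γ−1) and P V^γ constant: T₂ = T₁·(P₂/P₁)^((γ−1)/γ) = 435.8 K; V₂ = V₁·(P₁/P₂)^(1/γ) = 1.041 L.
V constant ⇒ P ∝ T: V₃ = V₂; T₃ = T₂·(P₃/P₂) = 705.5 K.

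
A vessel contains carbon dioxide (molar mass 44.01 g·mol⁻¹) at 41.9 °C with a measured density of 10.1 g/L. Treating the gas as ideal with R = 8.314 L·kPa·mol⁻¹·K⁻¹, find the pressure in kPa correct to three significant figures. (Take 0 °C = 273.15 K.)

ρ = PM/(RT) ⇒ P = ρRT/M = (10.1 × 8.314 × 315.0) / 44.01

P ≈ 601 kPa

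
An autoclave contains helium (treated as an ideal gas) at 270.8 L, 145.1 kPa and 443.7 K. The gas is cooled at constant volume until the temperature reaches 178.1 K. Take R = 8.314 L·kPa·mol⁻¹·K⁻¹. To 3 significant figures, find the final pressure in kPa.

P₂ ≈ 58.2 kPa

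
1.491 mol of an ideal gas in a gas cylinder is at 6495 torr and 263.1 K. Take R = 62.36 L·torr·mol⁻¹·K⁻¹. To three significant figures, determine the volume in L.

V ≈ 3.77 L

PV = nRT ⇒ V = nRT/P = (1.491 × 62.36 × 263.1) / 6495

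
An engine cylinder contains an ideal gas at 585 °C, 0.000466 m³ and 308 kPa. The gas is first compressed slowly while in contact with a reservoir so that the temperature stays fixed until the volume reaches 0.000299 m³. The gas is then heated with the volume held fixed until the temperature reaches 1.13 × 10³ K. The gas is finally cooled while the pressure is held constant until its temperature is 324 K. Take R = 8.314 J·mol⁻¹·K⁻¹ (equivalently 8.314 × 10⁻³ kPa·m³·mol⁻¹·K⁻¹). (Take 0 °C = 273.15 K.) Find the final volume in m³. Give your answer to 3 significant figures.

V₄ ≈ 8.57e-05 m³

Convert: T₁ = 858.1 K.
Isothermal, so P V is constant: T₂ = T₁; P₂ = P₁·(V₁/V₂) = 480.0 kPa.
Isochoric, so P/T is constant: V₃ = V₂; P₃ = P₂·(T₃/T₂) = 632.1 kPa.
Isobaric, so V/T is constant: P₄ = P₃; V₄ = V₃·(T₄/T₃) = 8.573e-05 m³.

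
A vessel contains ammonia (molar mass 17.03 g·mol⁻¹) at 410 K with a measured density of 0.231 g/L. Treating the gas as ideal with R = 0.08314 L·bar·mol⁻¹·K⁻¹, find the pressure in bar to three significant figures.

P ≈ 0.462 bar

ρ = PM/(RT) ⇒ P = ρRT/M = (0.231 × 0.08314 × 410.0) / 17.03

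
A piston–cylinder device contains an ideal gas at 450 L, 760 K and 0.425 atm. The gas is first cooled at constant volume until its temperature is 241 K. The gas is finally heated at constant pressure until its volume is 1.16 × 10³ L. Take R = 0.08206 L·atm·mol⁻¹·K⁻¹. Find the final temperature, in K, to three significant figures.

T₃ ≈ 621 K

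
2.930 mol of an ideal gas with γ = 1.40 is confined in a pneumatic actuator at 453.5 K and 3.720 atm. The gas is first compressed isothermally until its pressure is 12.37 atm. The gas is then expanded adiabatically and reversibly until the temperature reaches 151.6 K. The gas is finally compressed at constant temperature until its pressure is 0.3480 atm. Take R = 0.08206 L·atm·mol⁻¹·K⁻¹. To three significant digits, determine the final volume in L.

From PV = nRT: V₁ = nRT₁/P₁ = 29.31 L.
T constant ⇒ Boyle's law P V = const: T₂ = T₁; V₂ = V₁·(P₁/P₂) = 8.815 L.
Adiabatic (γ = 1.40), T V^(γ−1) and P V^γ constant: P₃ = P₂·(T₃/T₂)^(γ/(γ−1)) = 0.2672 atm; V₃ = V₂·(T₂/T₃)^(1/(γ−1)) = 136.4 L.
T constant ⇒ Boyle's law P V = const: T₄ = T₃; V₄ = V₃·(P₃/P₄) = 104.7 L.

V₄ ≈ 105 L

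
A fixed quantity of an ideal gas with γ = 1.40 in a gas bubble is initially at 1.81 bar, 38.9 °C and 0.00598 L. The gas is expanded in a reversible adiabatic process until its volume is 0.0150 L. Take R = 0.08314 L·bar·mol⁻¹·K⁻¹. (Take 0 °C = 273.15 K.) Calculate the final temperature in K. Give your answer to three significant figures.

Convert: T₁ = 312.0 K.
Reversible adiabatic, γ = 1.40: T₂ = T₁·(V₁/V₂)^(γ−1) = 216.0 K; P₂ = P₁·(V₁/V₂)^γ = 0.4995 bar.

T₂ ≈ 216 K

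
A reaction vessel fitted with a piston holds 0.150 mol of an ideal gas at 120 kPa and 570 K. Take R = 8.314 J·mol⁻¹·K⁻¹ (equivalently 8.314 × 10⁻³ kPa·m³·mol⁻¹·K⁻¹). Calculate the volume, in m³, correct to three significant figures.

V ≈ 0.00592 m³

PV = nRT ⇒ V = nRT/P = (0.150 × 8.314 × 10⁻³ × 570) / 120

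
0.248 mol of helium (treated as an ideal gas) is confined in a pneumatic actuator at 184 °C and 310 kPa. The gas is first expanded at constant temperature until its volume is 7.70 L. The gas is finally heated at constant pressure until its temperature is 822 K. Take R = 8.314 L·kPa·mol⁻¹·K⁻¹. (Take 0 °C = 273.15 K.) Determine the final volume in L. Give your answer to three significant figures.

Convert: T₁ = 457.1 K.
From PV = nRT: V₁ = nRT₁/P₁ = 3.041 L.
Isothermal, so P V is constant: T₂ = T₁; P₂ = P₁·(V₁/V₂) = 122.4 kPa.
Isobaric, so V/T is constant: P₃ = P₂; V₃ = V₂·(T₃/T₂) = 13.85 L.

V₃ ≈ 13.8 L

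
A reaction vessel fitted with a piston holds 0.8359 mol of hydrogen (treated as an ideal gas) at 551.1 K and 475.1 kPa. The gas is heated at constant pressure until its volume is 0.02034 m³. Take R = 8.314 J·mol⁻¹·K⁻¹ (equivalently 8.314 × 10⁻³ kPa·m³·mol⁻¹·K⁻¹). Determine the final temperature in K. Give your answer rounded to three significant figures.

From PV = nRT: V₁ = nRT₁/P₁ = 0.008061 m³.
Isobaric, so V/T is constant: P₂ = P₁; T₂ = T₁·(V₂/V₁) = 1391 K.

T₂ ≈ 1.39e+03 K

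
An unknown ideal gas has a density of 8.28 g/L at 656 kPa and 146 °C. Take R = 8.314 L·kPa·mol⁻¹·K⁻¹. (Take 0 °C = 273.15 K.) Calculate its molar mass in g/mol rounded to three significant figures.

ρ = PM/(RT) ⇒ M = ρRT/P = (8.28 × 8.314 × 419.1) / 656

M ≈ 44.0 g/mol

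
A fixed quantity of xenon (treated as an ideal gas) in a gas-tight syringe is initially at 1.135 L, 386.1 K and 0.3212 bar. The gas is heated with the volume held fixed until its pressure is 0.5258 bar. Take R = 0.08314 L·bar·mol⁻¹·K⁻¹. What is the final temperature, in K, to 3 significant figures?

T₂ ≈ 632 K

Isochoric, so P/T is constant: V₂ = V₁; T₂ = T₁·(P₂/P₁) = 632.0 K.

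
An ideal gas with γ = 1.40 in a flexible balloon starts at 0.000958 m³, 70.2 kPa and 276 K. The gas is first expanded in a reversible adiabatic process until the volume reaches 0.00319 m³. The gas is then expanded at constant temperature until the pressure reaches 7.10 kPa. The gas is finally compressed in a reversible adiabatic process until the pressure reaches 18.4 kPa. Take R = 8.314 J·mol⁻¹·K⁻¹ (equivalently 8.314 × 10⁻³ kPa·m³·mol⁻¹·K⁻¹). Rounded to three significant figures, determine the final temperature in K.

T₄ ≈ 224 K

Adiabatic (γ = 1.40), T V^(γ−1) and P V^γ constant: T₂ = T₁·(V₁/V₂)^(γ−1) = 170.6 K; P₂ = P₁·(V₁/V₂)^γ = 13.03 kPa.
Isothermal, so P V is constant: T₃ = T₂; V₃ = V₂·(P₂/P₃) = 0.005854 m³.
Reversible adiabatic, γ = 1.40: T₄ = T₃·(P₄/P₃)^((γ−1)/γ) = 223.9 K; V₄ = V₃·(P₃/P₄)^(1/γ) = 0.002965 m³.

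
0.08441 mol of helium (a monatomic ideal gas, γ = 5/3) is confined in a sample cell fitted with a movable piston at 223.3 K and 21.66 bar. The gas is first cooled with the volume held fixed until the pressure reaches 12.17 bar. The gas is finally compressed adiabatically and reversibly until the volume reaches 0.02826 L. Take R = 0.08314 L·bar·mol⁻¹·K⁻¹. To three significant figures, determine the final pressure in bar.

P₃ ≈ 58.3 bar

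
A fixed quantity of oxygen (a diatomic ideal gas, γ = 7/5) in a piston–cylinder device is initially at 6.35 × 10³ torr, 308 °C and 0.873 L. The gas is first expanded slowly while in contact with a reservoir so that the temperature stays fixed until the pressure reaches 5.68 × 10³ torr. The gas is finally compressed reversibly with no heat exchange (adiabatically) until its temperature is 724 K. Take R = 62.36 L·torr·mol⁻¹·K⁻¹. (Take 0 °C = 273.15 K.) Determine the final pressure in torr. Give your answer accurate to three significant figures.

P₃ ≈ 1.23e+04 torr

Convert: T₁ = 581.1 K.
Isothermal, so P V is constant: T₂ = T₁; V₂ = V₁·(P₁/P₂) = 0.9760 L.
Reversible adiabatic, γ = 7/5: P₃ = P₂·(T₃/T₂)^(γ/(γ−1)) = 1.226e+04 torr; V₃ = V₂·(T₂/T₃)^(1/(γ−1)) = 0.5634 L.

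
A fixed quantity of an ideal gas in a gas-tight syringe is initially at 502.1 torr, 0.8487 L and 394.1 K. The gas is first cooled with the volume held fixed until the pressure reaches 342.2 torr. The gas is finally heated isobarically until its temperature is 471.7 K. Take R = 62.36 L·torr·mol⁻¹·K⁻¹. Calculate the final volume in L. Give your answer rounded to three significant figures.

V₃ ≈ 1.49 L

Isochoric, so P/T is constant: V₂ = V₁; T₂ = T₁·(P₂/P₁) = 268.6 K.
P constant ⇒ V ∝ T: P₃ = P₂; V₃ = V₂·(T₃/T₂) = 1.490 L.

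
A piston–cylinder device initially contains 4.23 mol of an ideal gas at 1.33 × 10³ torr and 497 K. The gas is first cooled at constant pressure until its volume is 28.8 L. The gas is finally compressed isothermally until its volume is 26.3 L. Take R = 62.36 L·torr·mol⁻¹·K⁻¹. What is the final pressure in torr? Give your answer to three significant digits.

P₃ ≈ 1.46e+03 torr

From PV = nRT: V₁ = nRT₁/P₁ = 98.57 L.
Isobaric, so V/T is constant: P₂ = P₁; T₂ = T₁·(V₂/V₁) = 145.2 K.
Isothermal, so P V is constant: T₃ = T₂; P₃ = P₂·(V₂/V₃) = 1456 torr.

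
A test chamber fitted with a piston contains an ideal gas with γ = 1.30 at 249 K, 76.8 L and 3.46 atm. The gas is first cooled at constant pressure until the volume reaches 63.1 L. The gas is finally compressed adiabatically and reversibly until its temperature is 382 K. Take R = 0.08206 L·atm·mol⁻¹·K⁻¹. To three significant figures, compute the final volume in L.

V₃ ≈ 7.87 L

P constant ⇒ V ∝ T: P₂ = P₁; T₂ = T₁·(V₂/V₁) = 204.6 K.
Reversible adiabatic, γ = 1.30: P₃ = P₂·(T₃/T₂)^(γ/(γ−1)) = 51.79 atm; V₃ = V₂·(T₂/T₃)^(1/(γ−1)) = 7.871 L.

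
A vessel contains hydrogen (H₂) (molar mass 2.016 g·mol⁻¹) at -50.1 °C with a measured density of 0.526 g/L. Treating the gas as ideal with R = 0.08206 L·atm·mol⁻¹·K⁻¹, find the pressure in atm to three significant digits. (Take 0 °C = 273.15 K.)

ρ = PM/(RT) ⇒ P = ρRT/M = (0.526 × 0.08206 × 223.0) / 2.016

P ≈ 4.78 atm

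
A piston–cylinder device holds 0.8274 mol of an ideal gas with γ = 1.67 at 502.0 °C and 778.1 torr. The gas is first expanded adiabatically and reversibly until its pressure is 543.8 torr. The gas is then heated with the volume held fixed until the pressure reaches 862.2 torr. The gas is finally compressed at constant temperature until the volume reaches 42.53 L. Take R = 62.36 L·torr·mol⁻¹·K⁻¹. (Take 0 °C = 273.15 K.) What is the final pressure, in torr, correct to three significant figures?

P₄ ≈ 1.29e+03 torr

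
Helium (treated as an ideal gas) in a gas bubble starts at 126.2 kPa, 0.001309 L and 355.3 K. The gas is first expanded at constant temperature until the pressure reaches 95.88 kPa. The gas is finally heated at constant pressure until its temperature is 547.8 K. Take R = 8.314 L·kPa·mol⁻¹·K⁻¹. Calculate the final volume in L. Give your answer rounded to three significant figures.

V₃ ≈ 0.00266 L

Isothermal, so P V is constant: T₂ = T₁; V₂ = V₁·(P₁/P₂) = 0.001723 L.
P constant ⇒ V ∝ T: P₃ = P₂; V₃ = V₂·(T₃/T₂) = 0.002656 L.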